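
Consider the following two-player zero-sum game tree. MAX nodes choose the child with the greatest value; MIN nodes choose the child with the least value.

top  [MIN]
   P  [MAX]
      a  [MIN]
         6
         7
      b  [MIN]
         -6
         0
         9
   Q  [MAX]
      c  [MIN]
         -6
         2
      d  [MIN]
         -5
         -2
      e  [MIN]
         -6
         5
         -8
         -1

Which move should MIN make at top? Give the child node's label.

Q

a (MIN): min(6, 7) = 6
b (MIN): min(-6, 0, 9) = -6
P (MAX): max(6, -6) = 6
c (MIN): min(-6, 2) = -6
d (MIN): min(-5, -2) = -5
e (MIN): min(-6, 5, -8, -1) = -8
Q (MAX): max(-6, -5, -8) = -5
top (MIN): min(6, -5) = -5
MIN at top wants the lowest of {P=6, Q=-5}, so chooses Q.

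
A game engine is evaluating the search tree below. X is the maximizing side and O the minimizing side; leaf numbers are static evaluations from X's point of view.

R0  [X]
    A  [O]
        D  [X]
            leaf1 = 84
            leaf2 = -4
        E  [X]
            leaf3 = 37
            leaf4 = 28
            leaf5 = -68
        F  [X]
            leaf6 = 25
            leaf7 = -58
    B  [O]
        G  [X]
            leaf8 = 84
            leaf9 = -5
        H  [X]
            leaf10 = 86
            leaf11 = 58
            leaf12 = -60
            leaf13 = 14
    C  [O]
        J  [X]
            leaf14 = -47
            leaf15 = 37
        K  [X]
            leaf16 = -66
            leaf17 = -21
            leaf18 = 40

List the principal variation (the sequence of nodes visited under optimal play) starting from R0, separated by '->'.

R0 -> B -> G -> leaf8

D (X): max(84, -4) = 84
E (X): max(37, 28, -68) = 37
F (X): max(25, -58) = 25
A (O): min(84, 37, 25) = 25
G (X): max(84, -5) = 84
H (X): max(86, 58, -60, 14) = 86
B (O): min(84, 86) = 84
J (X): max(-47, 37) = 37
K (X): max(-66, -21, 40) = 40
C (O): min(37, 40) = 37
R0 (X): max(25, 84, 37) = 84
At R0, X picks B (highest: 84).
At B, O picks G (lowest: 84).
At G, X picks leaf8 (highest: 84).
Terminal value 84.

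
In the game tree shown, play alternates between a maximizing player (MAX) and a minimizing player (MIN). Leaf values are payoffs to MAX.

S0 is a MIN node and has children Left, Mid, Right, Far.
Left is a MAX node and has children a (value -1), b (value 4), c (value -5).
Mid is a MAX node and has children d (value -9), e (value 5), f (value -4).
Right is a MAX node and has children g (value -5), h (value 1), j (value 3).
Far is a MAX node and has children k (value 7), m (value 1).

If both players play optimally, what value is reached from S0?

Left (MAX): max(-1, 4, -5) = 4
Mid (MAX): max(-9, 5, -4) = 5
Right (MAX): max(-5, 1, 3) = 3
Far (MAX): max(7, 1) = 7
S0 (MIN): min(4, 5, 3, 7) = 3

3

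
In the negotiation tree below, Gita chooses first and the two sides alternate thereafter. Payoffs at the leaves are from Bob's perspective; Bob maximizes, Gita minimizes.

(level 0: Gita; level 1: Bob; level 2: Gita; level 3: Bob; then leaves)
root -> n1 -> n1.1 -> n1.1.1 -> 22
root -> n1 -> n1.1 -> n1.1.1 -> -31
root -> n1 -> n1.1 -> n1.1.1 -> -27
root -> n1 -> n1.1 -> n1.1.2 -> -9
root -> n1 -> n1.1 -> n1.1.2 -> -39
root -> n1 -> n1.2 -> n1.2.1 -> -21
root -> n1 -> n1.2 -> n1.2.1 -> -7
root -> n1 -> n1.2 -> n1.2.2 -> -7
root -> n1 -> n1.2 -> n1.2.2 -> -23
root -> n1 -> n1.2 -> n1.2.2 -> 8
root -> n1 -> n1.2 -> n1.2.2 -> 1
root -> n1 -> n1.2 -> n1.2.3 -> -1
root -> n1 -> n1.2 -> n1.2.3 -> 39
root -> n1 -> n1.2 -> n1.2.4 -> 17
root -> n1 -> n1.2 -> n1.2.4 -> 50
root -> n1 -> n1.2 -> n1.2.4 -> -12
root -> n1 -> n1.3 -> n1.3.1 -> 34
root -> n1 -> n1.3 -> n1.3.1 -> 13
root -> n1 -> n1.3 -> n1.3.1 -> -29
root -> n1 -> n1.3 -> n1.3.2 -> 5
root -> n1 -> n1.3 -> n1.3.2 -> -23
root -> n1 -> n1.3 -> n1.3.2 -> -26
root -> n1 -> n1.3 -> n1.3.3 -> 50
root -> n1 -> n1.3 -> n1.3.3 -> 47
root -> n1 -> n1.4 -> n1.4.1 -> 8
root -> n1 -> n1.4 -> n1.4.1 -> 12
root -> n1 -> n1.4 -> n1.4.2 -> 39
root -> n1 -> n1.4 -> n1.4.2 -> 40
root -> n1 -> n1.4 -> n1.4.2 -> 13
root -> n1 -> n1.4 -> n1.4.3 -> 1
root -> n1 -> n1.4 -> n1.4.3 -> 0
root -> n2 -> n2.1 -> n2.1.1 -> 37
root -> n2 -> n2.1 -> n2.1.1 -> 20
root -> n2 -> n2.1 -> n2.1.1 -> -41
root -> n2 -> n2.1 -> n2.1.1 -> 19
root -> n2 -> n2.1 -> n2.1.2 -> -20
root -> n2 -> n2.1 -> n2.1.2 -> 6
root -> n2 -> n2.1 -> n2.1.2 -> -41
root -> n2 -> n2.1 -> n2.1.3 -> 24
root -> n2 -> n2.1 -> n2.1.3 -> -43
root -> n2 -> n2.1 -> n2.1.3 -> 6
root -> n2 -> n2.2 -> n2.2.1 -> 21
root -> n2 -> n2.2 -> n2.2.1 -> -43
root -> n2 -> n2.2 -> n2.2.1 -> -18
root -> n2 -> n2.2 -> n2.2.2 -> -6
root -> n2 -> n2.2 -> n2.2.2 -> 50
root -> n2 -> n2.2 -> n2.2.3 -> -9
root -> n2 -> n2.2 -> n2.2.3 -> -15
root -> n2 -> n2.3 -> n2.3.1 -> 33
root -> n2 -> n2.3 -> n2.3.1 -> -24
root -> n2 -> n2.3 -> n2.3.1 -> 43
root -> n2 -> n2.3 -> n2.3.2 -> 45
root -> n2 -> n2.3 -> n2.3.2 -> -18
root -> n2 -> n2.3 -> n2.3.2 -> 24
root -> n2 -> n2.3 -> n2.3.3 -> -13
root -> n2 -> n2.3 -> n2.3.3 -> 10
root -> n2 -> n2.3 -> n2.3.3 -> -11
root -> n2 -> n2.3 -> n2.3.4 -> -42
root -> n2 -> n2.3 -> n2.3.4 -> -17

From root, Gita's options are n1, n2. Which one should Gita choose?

n1.1.1 (Bob): max(22, -31, -27) = 22
n1.1.2 (Bob): max(-9, -39) = -9
n1.1 (Gita): min(22, -9) = -9
n1.2.1 (Bob): max(-21, -7) = -7
n1.2.2 (Bob): max(-7, -23, 8, 1) = 8
n1.2.3 (Bob): max(-1, 39) = 39
n1.2.4 (Bob): max(17, 50, -12) = 50
n1.2 (Gita): min(-7, 8, 39, 50) = -7
n1.3.1 (Bob): max(34, 13, -29) = 34
n1.3.2 (Bob): max(5, -23, -26) = 5
n1.3.3 (Bob): max(50, 47) = 50
n1.3 (Gita): min(34, 5, 50) = 5
n1.4.1 (Bob): max(8, 12) = 12
n1.4.2 (Bob): max(39, 40, 13) = 40
n1.4.3 (Bob): max(1, 0) = 1
n1.4 (Gita): min(12, 40, 1) = 1
n1 (Bob): max(-9, -7, 5, 1) = 5
n2.1.1 (Bob): max(37, 20, -41, 19) = 37
n2.1.2 (Bob): max(-20, 6, -41) = 6
n2.1.3 (Bob): max(24, -43, 6) = 24
n2.1 (Gita): min(37, 6, 24) = 6
n2.2.1 (Bob): max(21, -43, -18) = 21
n2.2.2 (Bob): max(-6, 50) = 50
n2.2.3 (Bob): max(-9, -15) = -9
n2.2 (Gita): min(21, 50, -9) = -9
n2.3.1 (Bob): max(33, -24, 43) = 43
n2.3.2 (Bob): max(45, -18, 24) = 45
n2.3.3 (Bob): max(-13, 10, -11) = 10
n2.3.4 (Bob): max(-42, -17) = -17
n2.3 (Gita): min(43, 45, 10, -17) = -17
n2 (Bob): max(6, -9, -17) = 6
root (Gita): min(5, 6) = 5
Gita at root wants the lowest of {n1=5, n2=6}, so chooses n1.

n1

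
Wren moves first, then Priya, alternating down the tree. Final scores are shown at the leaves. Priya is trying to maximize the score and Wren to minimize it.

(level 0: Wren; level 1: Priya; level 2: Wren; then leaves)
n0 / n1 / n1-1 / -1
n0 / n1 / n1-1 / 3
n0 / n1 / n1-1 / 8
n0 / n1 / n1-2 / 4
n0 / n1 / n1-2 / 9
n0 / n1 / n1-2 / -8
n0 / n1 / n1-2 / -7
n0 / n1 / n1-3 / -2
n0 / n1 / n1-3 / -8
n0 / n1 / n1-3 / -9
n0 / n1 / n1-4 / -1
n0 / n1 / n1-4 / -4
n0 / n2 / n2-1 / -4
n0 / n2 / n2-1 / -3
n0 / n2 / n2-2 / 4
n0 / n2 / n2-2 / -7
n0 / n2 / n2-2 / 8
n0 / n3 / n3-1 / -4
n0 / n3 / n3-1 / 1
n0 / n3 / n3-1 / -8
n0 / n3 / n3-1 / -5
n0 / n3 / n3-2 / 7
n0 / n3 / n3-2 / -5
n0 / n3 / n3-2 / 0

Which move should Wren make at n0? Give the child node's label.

n3

n1-1 (Wren): min(-1, 3, 8) = -1
n1-2 (Wren): min(4, 9, -8, -7) = -8
n1-3 (Wren): min(-2, -8, -9) = -9
n1-4 (Wren): min(-1, -4) = -4
n1 (Priya): max(-1, -8, -9, -4) = -1
n2-1 (Wren): min(-4, -3) = -4
n2-2 (Wren): min(4, -7, 8) = -7
n2 (Priya): max(-4, -7) = -4
n3-1 (Wren): min(-4, 1, -8, -5) = -8
n3-2 (Wren): min(7, -5, 0) = -5
n3 (Priya): max(-8, -5) = -5
n0 (Wren): min(-1, -4, -5) = -5
Wren at n0 wants the lowest of {n1=-1, n2=-4, n3=-5}, so chooses n3.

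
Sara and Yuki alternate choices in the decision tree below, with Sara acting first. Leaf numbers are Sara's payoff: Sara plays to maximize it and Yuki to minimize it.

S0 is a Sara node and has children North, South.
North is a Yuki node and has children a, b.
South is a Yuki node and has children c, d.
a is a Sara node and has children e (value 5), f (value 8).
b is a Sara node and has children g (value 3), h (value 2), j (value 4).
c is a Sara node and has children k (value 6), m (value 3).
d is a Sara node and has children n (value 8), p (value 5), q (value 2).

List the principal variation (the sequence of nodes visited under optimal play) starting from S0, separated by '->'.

S0 -> South -> c -> k

a (Sara): max(5, 8) = 8
b (Sara): max(3, 2, 4) = 4
North (Yuki): min(8, 4) = 4
c (Sara): max(6, 3) = 6
d (Sara): max(8, 5, 2) = 8
South (Yuki): min(6, 8) = 6
S0 (Sara): max(4, 6) = 6
At S0, Sara picks South (highest: 6).
At South, Yuki picks c (lowest: 6).
At c, Sara picks k (highest: 6).
Terminal value 6.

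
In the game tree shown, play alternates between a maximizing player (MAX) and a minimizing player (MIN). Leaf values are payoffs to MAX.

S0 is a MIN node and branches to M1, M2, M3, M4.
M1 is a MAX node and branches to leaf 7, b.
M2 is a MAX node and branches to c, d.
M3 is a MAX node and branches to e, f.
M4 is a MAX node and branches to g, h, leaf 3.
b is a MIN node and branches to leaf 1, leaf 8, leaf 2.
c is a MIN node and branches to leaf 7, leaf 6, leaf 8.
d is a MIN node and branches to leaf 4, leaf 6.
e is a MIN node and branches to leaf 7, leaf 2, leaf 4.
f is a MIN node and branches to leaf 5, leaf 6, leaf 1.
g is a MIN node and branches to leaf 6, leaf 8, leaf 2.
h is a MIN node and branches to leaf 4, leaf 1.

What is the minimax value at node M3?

e (MIN): min(7, 2, 4) = 2
f (MIN): min(5, 6, 1) = 1
M3 (MAX): max(2, 1) = 2

2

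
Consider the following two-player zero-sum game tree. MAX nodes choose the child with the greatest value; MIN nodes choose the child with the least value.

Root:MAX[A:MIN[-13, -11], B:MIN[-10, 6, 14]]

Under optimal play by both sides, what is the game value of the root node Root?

-10

A (MIN): min(-13, -11) = -13
B (MIN): min(-10, 6, 14) = -10
Root (MAX): max(-13, -10) = -10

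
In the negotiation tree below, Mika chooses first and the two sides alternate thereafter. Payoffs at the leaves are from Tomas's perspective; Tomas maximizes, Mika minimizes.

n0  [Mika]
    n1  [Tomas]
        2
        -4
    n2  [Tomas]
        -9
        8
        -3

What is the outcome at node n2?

8

n2 (Tomas): max(-9, 8, -3) = 8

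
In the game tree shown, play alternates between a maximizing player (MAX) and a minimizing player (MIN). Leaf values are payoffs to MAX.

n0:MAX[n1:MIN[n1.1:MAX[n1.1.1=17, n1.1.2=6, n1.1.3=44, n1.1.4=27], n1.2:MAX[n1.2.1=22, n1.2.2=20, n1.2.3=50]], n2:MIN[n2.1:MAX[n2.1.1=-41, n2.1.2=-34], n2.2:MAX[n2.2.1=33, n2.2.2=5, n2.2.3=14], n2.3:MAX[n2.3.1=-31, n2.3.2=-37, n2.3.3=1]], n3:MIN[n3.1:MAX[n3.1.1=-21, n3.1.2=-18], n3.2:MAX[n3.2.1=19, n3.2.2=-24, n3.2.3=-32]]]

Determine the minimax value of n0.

n1.1 (MAX): max(17, 6, 44, 27) = 44
n1.2 (MAX): max(22, 20, 50) = 50
n1 (MIN): min(44, 50) = 44
n2.1 (MAX): max(-41, -34) = -34
n2.2 (MAX): max(33, 5, 14) = 33
n2.3 (MAX): max(-31, -37, 1) = 1
n2 (MIN): min(-34, 33, 1) = -34
n3.1 (MAX): max(-21, -18) = -18
n3.2 (MAX): max(19, -24, -32) = 19
n3 (MIN): min(-18, 19) = -18
n0 (MAX): max(44, -34, -18) = 44

44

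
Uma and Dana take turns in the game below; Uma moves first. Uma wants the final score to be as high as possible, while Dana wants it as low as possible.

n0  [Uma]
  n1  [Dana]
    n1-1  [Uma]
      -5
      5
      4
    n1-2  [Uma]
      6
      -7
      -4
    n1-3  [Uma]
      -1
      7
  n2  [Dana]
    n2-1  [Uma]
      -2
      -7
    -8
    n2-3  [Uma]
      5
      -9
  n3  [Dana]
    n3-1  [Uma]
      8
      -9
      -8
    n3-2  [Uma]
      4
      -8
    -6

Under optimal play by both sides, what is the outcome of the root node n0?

n1-1 (Uma): max(-5, 5, 4) = 5
n1-2 (Uma): max(6, -7, -4) = 6
n1-3 (Uma): max(-1, 7) = 7
n1 (Dana): min(5, 6, 7) = 5
n2-1 (Uma): max(-2, -7) = -2
n2-3 (Uma): max(5, -9) = 5
n2 (Dana): min(-2, -8, 5) = -8
n3-1 (Uma): max(8, -9, -8) = 8
n3-2 (Uma): max(4, -8) = 4
n3 (Dana): min(8, 4, -6) = -6
n0 (Uma): max(5, -8, -6) = 5

5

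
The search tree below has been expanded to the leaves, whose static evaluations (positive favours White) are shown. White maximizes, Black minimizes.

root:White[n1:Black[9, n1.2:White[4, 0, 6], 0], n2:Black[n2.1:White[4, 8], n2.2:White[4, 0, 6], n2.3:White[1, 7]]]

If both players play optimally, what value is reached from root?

n1.2 (White): max(4, 0, 6) = 6
n1 (Black): min(9, 6, 0) = 0
n2.1 (White): max(4, 8) = 8
n2.2 (White): max(4, 0, 6) = 6
n2.3 (White): max(1, 7) = 7
n2 (Black): min(8, 6, 7) = 6
root (White): max(0, 6) = 6

6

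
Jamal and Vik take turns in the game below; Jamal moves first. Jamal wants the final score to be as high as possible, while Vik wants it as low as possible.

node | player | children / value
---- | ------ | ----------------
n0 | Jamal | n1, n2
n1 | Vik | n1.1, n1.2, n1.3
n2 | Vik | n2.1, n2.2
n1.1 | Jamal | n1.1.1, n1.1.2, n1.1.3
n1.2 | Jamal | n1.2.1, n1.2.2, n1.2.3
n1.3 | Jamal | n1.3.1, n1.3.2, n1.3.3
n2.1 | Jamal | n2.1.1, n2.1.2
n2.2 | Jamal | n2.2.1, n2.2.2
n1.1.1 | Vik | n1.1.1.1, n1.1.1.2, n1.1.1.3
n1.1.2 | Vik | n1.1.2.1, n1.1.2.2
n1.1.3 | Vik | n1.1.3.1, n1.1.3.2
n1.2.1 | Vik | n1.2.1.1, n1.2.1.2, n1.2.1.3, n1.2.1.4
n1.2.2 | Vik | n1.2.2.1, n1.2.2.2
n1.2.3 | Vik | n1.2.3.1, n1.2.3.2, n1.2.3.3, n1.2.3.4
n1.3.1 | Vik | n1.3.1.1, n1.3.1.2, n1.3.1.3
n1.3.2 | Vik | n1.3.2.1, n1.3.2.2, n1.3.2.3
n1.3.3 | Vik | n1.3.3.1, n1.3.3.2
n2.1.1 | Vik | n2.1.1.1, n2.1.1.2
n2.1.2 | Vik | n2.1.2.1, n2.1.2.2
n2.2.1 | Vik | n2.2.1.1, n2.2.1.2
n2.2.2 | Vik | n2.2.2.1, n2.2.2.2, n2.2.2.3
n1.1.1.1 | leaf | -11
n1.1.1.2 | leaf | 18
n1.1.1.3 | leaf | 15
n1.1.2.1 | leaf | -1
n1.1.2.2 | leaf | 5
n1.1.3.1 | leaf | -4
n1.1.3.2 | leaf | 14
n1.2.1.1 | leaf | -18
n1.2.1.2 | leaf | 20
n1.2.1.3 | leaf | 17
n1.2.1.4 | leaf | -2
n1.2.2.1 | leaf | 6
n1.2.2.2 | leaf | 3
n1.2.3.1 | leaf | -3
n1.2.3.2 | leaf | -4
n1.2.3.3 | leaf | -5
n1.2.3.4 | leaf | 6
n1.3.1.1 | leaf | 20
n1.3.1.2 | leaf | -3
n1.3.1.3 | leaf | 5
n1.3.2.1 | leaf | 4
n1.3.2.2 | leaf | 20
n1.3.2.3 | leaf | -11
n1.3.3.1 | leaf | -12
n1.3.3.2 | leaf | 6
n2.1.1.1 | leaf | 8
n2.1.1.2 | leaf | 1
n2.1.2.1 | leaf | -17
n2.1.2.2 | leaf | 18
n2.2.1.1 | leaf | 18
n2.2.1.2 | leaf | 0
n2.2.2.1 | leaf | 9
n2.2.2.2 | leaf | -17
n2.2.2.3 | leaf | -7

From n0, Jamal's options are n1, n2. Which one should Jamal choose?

n1.1.1 (Vik): min(-11, 18, 15) = -11
n1.1.2 (Vik): min(-1, 5) = -1
n1.1.3 (Vik): min(-4, 14) = -4
n1.1 (Jamal): max(-11, -1, -4) = -1
n1.2.1 (Vik): min(-18, 20, 17, -2) = -18
n1.2.2 (Vik): min(6, 3) = 3
n1.2.3 (Vik): min(-3, -4, -5, 6) = -5
n1.2 (Jamal): max(-18, 3, -5) = 3
n1.3.1 (Vik): min(20, -3, 5) = -3
n1.3.2 (Vik): min(4, 20, -11) = -11
n1.3.3 (Vik): min(-12, 6) = -12
n1.3 (Jamal): max(-3, -11, -12) = -3
n1 (Vik): min(-1, 3, -3) = -3
n2.1.1 (Vik): min(8, 1) = 1
n2.1.2 (Vik): min(-17, 18) = -17
n2.1 (Jamal): max(1, -17) = 1
n2.2.1 (Vik): min(18, 0) = 0
n2.2.2 (Vik): min(9, -17, -7) = -17
n2.2 (Jamal): max(0, -17) = 0
n2 (Vik): min(1, 0) = 0
n0 (Jamal): max(-3, 0) = 0
Jamal at n0 wants the highest of {n1=-3, n2=0}, so chooses n2.

n2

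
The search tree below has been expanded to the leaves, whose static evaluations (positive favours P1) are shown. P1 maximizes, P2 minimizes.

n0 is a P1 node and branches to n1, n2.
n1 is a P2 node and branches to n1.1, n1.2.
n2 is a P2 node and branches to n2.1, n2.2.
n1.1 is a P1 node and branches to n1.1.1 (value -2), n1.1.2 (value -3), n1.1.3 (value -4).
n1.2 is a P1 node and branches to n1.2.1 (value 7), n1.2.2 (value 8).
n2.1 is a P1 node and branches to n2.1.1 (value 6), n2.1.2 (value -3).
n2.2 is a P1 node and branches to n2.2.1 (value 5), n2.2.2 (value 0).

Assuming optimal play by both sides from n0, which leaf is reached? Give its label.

n2.2.1

n1.1 (P1): max(-2, -3, -4) = -2
n1.2 (P1): max(7, 8) = 8
n1 (P2): min(-2, 8) = -2
n2.1 (P1): max(6, -3) = 6
n2.2 (P1): max(5, 0) = 5
n2 (P2): min(6, 5) = 5
n0 (P1): max(-2, 5) = 5
At n0, P1 picks n2 (highest: 5).
At n2, P2 picks n2.2 (lowest: 5).
At n2.2, P1 picks n2.2.1 (highest: 5).
Terminal value 5.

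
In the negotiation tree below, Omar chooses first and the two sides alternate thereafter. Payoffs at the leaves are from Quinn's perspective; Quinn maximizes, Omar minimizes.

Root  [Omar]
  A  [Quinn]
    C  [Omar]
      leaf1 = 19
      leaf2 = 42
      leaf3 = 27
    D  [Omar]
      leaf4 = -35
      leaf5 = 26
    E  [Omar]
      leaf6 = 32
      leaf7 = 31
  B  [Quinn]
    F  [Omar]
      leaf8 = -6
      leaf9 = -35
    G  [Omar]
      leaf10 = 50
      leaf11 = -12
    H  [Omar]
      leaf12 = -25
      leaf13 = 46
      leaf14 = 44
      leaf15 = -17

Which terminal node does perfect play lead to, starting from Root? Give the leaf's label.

C (Omar): min(19, 42, 27) = 19
D (Omar): min(-35, 26) = -35
E (Omar): min(32, 31) = 31
A (Quinn): max(19, -35, 31) = 31
F (Omar): min(-6, -35) = -35
G (Omar): min(50, -12) = -12
H (Omar): min(-25, 46, 44, -17) = -25
B (Quinn): max(-35, -12, -25) = -12
Root (Omar): min(31, -12) = -12
At Root, Omar picks B (lowest: -12).
At B, Quinn picks G (highest: -12).
At G, Omar picks leaf11 (lowest: -12).
Terminal value -12.

leaf11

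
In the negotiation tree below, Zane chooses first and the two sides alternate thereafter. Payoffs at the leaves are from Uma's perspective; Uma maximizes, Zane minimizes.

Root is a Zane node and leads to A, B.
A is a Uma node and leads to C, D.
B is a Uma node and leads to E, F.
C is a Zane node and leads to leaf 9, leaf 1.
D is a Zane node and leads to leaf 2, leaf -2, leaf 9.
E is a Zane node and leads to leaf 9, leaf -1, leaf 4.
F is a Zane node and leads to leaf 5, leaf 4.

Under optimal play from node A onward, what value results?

C (Zane): min(9, 1) = 1
D (Zane): min(2, -2, 9) = -2
A (Uma): max(1, -2) = 1

1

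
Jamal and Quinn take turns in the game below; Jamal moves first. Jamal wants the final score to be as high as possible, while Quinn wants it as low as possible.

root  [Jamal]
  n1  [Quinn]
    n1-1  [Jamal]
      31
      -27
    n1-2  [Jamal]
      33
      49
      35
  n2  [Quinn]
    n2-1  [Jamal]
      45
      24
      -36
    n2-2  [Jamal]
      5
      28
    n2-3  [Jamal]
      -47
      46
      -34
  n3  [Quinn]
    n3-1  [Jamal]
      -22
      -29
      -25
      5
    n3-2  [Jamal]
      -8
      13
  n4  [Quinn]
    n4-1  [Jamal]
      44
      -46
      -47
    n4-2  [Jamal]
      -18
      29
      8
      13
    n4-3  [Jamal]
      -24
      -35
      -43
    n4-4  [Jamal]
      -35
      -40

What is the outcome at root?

n1-1 (Jamal): max(31, -27) = 31
n1-2 (Jamal): max(33, 49, 35) = 49
n1 (Quinn): min(31, 49) = 31
n2-1 (Jamal): max(45, 24, -36) = 45
n2-2 (Jamal): max(5, 28) = 28
n2-3 (Jamal): max(-47, 46, -34) = 46
n2 (Quinn): min(45, 28, 46) = 28
n3-1 (Jamal): max(-22, -29, -25, 5) = 5
n3-2 (Jamal): max(-8, 13) = 13
n3 (Quinn): min(5, 13) = 5
n4-1 (Jamal): max(44, -46, -47) = 44
n4-2 (Jamal): max(-18, 29, 8, 13) = 29
n4-3 (Jamal): max(-24, -35, -43) = -24
n4-4 (Jamal): max(-35, -40) = -35
n4 (Quinn): min(44, 29, -24, -35) = -35
root (Jamal): max(31, 28, 5, -35) = 31

31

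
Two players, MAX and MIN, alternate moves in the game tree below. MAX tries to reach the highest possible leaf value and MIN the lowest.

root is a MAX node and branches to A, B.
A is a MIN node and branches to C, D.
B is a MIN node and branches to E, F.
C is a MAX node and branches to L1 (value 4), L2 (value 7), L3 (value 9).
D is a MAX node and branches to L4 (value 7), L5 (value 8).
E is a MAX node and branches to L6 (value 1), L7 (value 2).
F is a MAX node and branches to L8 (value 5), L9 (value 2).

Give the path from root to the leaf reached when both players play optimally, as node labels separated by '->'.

C (MAX): max(4, 7, 9) = 9
D (MAX): max(7, 8) = 8
A (MIN): min(9, 8) = 8
E (MAX): max(1, 2) = 2
F (MAX): max(5, 2) = 5
B (MIN): min(2, 5) = 2
root (MAX): max(8, 2) = 8
At root, MAX picks A (highest: 8).
At A, MIN picks D (lowest: 8).
At D, MAX picks L5 (highest: 8).
Terminal value 8.

root -> A -> D -> L5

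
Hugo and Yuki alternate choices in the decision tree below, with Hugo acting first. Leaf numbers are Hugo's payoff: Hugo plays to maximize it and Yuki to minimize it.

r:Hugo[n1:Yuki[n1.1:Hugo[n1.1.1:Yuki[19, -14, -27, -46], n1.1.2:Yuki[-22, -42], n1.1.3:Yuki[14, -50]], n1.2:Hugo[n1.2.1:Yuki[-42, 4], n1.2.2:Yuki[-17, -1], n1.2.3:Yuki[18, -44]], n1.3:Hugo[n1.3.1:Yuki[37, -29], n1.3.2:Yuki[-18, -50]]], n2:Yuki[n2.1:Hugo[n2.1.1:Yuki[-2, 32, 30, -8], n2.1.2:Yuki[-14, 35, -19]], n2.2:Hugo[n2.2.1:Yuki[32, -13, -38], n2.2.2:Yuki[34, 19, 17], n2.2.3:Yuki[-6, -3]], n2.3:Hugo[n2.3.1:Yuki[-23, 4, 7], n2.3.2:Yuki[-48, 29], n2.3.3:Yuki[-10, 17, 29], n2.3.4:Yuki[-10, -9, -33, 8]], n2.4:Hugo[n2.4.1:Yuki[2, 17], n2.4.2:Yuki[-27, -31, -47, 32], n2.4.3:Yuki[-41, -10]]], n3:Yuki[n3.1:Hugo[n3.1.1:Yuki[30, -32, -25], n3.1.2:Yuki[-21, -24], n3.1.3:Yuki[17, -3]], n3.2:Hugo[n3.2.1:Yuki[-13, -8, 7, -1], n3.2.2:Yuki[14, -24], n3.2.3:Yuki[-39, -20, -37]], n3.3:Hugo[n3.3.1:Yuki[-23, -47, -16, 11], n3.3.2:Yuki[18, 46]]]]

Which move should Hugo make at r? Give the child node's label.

n1.1.1 (Yuki): min(19, -14, -27, -46) = -46
n1.1.2 (Yuki): min(-22, -42) = -42
n1.1.3 (Yuki): min(14, -50) = -50
n1.1 (Hugo): max(-46, -42, -50) = -42
n1.2.1 (Yuki): min(-42, 4) = -42
n1.2.2 (Yuki): min(-17, -1) = -17
n1.2.3 (Yuki): min(18, -44) = -44
n1.2 (Hugo): max(-42, -17, -44) = -17
n1.3.1 (Yuki): min(37, -29) = -29
n1.3.2 (Yuki): min(-18, -50) = -50
n1.3 (Hugo): max(-29, -50) = -29
n1 (Yuki): min(-42, -17, -29) = -42
n2.1.1 (Yuki): min(-2, 32, 30, -8) = -8
n2.1.2 (Yuki): min(-14, 35, -19) = -19
n2.1 (Hugo): max(-8, -19) = -8
n2.2.1 (Yuki): min(32, -13, -38) = -38
n2.2.2 (Yuki): min(34, 19, 17) = 17
n2.2.3 (Yuki): min(-6, -3) = -6
n2.2 (Hugo): max(-38, 17, -6) = 17
n2.3.1 (Yuki): min(-23, 4, 7) = -23
n2.3.2 (Yuki): min(-48, 29) = -48
n2.3.3 (Yuki): min(-10, 17, 29) = -10
n2.3.4 (Yuki): min(-10, -9, -33, 8) = -33
n2.3 (Hugo): max(-23, -48, -10, -33) = -10
n2.4.1 (Yuki): min(2, 17) = 2
n2.4.2 (Yuki): min(-27, -31, -47, 32) = -47
n2.4.3 (Yuki): min(-41, -10) = -41
n2.4 (Hugo): max(2, -47, -41) = 2
n2 (Yuki): min(-8, 17, -10, 2) = -10
n3.1.1 (Yuki): min(30, -32, -25) = -32
n3.1.2 (Yuki): min(-21, -24) = -24
n3.1.3 (Yuki): min(17, -3) = -3
n3.1 (Hugo): max(-32, -24, -3) = -3
n3.2.1 (Yuki): min(-13, -8, 7, -1) = -13
n3.2.2 (Yuki): min(14, -24) = -24
n3.2.3 (Yuki): min(-39, -20, -37) = -39
n3.2 (Hugo): max(-13, -24, -39) = -13
n3.3.1 (Yuki): min(-23, -47, -16, 11) = -47
n3.3.2 (Yuki): min(18, 46) = 18
n3.3 (Hugo): max(-47, 18) = 18
n3 (Yuki): min(-3, -13, 18) = -13
r (Hugo): max(-42, -10, -13) = -10
Hugo at r wants the highest of {n1=-42, n2=-10, n3=-13}, so chooses n2.

n2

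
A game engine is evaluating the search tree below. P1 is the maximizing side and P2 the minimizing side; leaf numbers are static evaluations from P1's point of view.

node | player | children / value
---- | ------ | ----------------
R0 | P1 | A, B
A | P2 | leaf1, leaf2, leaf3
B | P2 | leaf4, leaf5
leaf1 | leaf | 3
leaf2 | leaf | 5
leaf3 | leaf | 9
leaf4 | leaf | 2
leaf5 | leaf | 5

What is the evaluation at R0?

A (P2): min(3, 5, 9) = 3
B (P2): min(2, 5) = 2
R0 (P1): max(3, 2) = 3

3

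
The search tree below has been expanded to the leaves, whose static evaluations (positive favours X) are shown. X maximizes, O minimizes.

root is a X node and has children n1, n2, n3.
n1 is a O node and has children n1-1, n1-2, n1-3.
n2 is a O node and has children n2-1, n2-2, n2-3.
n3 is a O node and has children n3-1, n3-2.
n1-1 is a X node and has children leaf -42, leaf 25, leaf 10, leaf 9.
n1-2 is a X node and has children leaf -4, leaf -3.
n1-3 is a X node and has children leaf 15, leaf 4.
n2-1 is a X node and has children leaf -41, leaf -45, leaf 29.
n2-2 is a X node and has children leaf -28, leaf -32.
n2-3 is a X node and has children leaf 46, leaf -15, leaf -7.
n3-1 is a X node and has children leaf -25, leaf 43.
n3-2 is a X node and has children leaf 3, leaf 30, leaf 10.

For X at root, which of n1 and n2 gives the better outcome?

n1-1 (X): max(-42, 25, 10, 9) = 25
n1-2 (X): max(-4, -3) = -3
n1-3 (X): max(15, 4) = 15
n1 (O): min(25, -3, 15) = -3
n2-1 (X): max(-41, -45, 29) = 29
n2-2 (X): max(-28, -32) = -28
n2-3 (X): max(46, -15, -7) = 46
n2 (O): min(29, -28, 46) = -28
X prefers the higher value; n1=-3, n2=-28. n1 is better since -3 > -28.

n1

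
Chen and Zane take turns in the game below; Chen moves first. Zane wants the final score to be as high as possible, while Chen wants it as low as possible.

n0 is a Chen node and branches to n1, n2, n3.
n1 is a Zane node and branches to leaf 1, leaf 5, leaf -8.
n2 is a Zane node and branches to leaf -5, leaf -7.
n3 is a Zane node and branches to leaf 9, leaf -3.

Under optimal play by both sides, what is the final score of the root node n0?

-5

n1 (Zane): max(1, 5, -8) = 5
n2 (Zane): max(-5, -7) = -5
n3 (Zane): max(9, -3) = 9
n0 (Chen): min(5, -5, 9) = -5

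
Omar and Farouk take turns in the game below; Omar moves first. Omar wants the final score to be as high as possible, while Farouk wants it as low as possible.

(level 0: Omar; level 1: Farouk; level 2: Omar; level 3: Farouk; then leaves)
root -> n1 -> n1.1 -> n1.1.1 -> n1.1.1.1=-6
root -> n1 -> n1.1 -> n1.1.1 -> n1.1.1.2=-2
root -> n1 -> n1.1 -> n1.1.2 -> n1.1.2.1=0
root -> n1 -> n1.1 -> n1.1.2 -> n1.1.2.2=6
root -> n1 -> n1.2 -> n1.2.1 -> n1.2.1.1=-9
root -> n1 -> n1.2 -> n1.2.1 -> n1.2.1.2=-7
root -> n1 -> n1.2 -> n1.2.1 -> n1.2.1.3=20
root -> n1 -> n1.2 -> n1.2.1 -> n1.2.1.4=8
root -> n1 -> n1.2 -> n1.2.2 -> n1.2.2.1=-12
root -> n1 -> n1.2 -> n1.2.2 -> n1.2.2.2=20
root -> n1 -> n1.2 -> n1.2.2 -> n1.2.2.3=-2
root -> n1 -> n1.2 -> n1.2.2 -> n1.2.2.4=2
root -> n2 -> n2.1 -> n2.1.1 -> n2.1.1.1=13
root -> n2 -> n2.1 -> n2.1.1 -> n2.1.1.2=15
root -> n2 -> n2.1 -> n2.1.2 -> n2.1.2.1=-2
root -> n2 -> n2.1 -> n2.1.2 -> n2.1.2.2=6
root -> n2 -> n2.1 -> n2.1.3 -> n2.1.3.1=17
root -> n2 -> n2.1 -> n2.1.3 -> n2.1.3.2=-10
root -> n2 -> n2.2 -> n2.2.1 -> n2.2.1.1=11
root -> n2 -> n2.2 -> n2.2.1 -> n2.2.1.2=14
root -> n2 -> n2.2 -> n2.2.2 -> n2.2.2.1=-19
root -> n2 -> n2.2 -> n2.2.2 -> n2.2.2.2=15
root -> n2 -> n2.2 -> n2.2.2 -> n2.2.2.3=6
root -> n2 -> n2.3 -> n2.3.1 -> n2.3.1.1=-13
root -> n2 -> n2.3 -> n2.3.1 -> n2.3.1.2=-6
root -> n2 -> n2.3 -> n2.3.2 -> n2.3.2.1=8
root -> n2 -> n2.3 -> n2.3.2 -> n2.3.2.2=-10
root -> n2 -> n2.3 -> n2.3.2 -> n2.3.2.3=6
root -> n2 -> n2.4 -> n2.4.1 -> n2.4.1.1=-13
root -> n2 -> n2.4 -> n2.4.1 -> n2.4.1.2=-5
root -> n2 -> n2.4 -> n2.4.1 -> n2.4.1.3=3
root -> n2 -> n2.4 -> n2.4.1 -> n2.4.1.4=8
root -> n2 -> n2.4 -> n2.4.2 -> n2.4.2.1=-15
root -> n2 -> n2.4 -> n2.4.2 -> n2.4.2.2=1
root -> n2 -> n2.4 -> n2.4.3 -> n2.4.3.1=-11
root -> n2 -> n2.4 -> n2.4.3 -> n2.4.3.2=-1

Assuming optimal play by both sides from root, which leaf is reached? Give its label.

n1.2.1.1

n1.1.1 (Farouk): min(-6, -2) = -6
n1.1.2 (Farouk): min(0, 6) = 0
n1.1 (Omar): max(-6, 0) = 0
n1.2.1 (Farouk): min(-9, -7, 20, 8) = -9
n1.2.2 (Farouk): min(-12, 20, -2, 2) = -12
n1.2 (Omar): max(-9, -12) = -9
n1 (Farouk): min(0, -9) = -9
n2.1.1 (Farouk): min(13, 15) = 13
n2.1.2 (Farouk): min(-2, 6) = -2
n2.1.3 (Farouk): min(17, -10) = -10
n2.1 (Omar): max(13, -2, -10) = 13
n2.2.1 (Farouk): min(11, 14) = 11
n2.2.2 (Farouk): min(-19, 15, 6) = -19
n2.2 (Omar): max(11, -19) = 11
n2.3.1 (Farouk): min(-13, -6) = -13
n2.3.2 (Farouk): min(8, -10, 6) = -10
n2.3 (Omar): max(-13, -10) = -10
n2.4.1 (Farouk): min(-13, -5, 3, 8) = -13
n2.4.2 (Farouk): min(-15, 1) = -15
n2.4.3 (Farouk): min(-11, -1) = -11
n2.4 (Omar): max(-13, -15, -11) = -11
n2 (Farouk): min(13, 11, -10, -11) = -11
root (Omar): max(-9, -11) = -9
At root, Omar picks n1 (highest: -9).
At n1, Farouk picks n1.2 (lowest: -9).
At n1.2, Omar picks n1.2.1 (highest: -9).
At n1.2.1, Farouk picks n1.2.1.1 (lowest: -9).
Terminal value -9.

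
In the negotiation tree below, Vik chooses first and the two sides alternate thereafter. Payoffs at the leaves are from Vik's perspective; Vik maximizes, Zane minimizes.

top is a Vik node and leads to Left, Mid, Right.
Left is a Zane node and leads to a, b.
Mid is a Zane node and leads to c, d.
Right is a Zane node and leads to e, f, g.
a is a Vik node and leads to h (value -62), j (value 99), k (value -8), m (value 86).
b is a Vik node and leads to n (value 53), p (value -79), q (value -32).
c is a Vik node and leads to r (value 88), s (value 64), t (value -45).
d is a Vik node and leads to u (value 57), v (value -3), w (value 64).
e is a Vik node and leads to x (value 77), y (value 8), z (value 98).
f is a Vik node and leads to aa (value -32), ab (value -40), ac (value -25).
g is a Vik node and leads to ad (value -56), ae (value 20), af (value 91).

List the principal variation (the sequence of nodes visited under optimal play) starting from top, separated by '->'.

top -> Mid -> d -> w

a (Vik): max(-62, 99, -8, 86) = 99
b (Vik): max(53, -79, -32) = 53
Left (Zane): min(99, 53) = 53
c (Vik): max(88, 64, -45) = 88
d (Vik): max(57, -3, 64) = 64
Mid (Zane): min(88, 64) = 64
e (Vik): max(77, 8, 98) = 98
f (Vik): max(-32, -40, -25) = -25
g (Vik): max(-56, 20, 91) = 91
Right (Zane): min(98, -25, 91) = -25
top (Vik): max(53, 64, -25) = 64
At top, Vik picks Mid (highest: 64).
At Mid, Zane picks d (lowest: 64).
At d, Vik picks w (highest: 64).
Terminal value 64.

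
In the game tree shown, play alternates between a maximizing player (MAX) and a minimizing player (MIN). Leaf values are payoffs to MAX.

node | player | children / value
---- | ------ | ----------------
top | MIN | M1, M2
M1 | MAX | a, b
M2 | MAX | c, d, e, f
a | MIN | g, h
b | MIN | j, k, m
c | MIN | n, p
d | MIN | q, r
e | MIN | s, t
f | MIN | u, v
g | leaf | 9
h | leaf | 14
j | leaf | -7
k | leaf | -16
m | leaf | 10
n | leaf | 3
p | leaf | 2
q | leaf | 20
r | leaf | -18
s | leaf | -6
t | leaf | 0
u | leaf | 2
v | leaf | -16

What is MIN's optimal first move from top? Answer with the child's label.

a (MIN): min(9, 14) = 9
b (MIN): min(-7, -16, 10) = -16
M1 (MAX): max(9, -16) = 9
c (MIN): min(3, 2) = 2
d (MIN): min(20, -18) = -18
e (MIN): min(-6, 0) = -6
f (MIN): min(2, -16) = -16
M2 (MAX): max(2, -18, -6, -16) = 2
top (MIN): min(9, 2) = 2
MIN at top wants the lowest of {M1=9, M2=2}, so chooses M2.

M2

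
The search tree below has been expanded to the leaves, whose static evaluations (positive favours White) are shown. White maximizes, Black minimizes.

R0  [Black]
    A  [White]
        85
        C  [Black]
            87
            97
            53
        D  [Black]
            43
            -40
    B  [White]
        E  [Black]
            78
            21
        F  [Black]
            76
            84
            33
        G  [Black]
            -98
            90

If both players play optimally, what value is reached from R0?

33

C (Black): min(87, 97, 53) = 53
D (Black): min(43, -40) = -40
A (White): max(85, 53, -40) = 85
E (Black): min(78, 21) = 21
F (Black): min(76, 84, 33) = 33
G (Black): min(-98, 90) = -98
B (White): max(21, 33, -98) = 33
R0 (Black): min(85, 33) = 33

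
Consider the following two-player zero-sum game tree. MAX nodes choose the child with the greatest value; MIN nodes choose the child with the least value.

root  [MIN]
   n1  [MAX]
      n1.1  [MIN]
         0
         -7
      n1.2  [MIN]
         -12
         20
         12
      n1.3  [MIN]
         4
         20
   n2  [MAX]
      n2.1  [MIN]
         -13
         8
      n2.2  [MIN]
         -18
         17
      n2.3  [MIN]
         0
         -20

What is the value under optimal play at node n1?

n1.1 (MIN): min(0, -7) = -7
n1.2 (MIN): min(-12, 20, 12) = -12
n1.3 (MIN): min(4, 20) = 4
n1 (MAX): max(-7, -12, 4) = 4

4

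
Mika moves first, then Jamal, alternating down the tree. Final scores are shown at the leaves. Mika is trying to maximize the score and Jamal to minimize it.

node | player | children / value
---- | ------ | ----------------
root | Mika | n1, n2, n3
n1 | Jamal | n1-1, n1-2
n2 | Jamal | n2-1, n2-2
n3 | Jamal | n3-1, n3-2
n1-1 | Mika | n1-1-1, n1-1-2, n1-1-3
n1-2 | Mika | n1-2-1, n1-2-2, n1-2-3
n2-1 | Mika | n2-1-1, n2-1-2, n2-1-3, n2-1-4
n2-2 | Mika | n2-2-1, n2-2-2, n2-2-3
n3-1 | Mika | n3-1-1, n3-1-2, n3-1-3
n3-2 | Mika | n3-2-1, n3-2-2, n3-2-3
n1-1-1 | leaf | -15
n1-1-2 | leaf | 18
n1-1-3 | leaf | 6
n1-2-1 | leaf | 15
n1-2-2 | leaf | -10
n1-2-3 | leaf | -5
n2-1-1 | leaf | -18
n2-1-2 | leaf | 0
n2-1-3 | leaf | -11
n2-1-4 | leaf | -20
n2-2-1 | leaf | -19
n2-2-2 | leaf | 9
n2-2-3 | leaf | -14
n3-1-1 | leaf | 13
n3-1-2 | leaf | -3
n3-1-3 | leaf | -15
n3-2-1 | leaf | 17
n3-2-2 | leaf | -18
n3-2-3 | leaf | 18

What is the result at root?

n1-1 (Mika): max(-15, 18, 6) = 18
n1-2 (Mika): max(15, -10, -5) = 15
n1 (Jamal): min(18, 15) = 15
n2-1 (Mika): max(-18, 0, -11, -20) = 0
n2-2 (Mika): max(-19, 9, -14) = 9
n2 (Jamal): min(0, 9) = 0
n3-1 (Mika): max(13, -3, -15) = 13
n3-2 (Mika): max(17, -18, 18) = 18
n3 (Jamal): min(13, 18) = 13
root (Mika): max(15, 0, 13) = 15

15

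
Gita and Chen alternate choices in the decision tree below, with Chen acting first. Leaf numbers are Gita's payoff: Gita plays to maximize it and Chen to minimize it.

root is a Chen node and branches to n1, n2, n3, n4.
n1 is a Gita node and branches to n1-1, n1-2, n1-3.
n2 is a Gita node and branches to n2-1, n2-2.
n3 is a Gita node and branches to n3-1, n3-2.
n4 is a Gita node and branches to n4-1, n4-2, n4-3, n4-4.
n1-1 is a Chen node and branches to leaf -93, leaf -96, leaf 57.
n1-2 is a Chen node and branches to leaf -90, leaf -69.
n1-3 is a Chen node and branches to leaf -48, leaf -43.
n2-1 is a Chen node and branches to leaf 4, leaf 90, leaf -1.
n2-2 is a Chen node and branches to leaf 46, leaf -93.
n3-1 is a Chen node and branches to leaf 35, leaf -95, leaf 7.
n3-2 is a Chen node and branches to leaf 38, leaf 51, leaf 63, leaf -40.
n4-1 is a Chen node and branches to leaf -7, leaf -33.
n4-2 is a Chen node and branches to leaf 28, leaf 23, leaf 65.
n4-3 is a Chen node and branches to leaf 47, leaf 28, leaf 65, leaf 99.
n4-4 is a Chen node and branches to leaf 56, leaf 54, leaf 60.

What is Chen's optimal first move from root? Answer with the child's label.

n1

n1-1 (Chen): min(-93, -96, 57) = -96
n1-2 (Chen): min(-90, -69) = -90
n1-3 (Chen): min(-48, -43) = -48
n1 (Gita): max(-96, -90, -48) = -48
n2-1 (Chen): min(4, 90, -1) = -1
n2-2 (Chen): min(46, -93) = -93
n2 (Gita): max(-1, -93) = -1
n3-1 (Chen): min(35, -95, 7) = -95
n3-2 (Chen): min(38, 51, 63, -40) = -40
n3 (Gita): max(-95, -40) = -40
n4-1 (Chen): min(-7, -33) = -33
n4-2 (Chen): min(28, 23, 65) = 23
n4-3 (Chen): min(47, 28, 65, 99) = 28
n4-4 (Chen): min(56, 54, 60) = 54
n4 (Gita): max(-33, 23, 28, 54) = 54
root (Chen): min(-48, -1, -40, 54) = -48
Chen at root wants the lowest of {n1=-48, n2=-1, n3=-40, n4=54}, so chooses n1.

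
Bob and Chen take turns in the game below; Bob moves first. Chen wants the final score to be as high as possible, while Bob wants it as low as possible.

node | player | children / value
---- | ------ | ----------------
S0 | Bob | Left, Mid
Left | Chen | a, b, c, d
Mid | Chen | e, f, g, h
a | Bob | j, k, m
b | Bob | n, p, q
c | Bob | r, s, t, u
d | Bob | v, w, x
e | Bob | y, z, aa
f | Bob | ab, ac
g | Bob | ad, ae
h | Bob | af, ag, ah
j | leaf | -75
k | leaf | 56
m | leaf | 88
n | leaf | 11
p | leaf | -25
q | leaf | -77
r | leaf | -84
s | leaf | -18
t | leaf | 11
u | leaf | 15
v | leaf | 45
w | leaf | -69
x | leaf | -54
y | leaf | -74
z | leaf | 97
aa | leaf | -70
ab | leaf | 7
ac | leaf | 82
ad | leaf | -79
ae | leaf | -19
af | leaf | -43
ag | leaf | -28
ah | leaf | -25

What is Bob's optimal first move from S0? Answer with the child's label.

Left

a (Bob): min(-75, 56, 88) = -75
b (Bob): min(11, -25, -77) = -77
c (Bob): min(-84, -18, 11, 15) = -84
d (Bob): min(45, -69, -54) = -69
Left (Chen): max(-75, -77, -84, -69) = -69
e (Bob): min(-74, 97, -70) = -74
f (Bob): min(7, 82) = 7
g (Bob): min(-79, -19) = -79
h (Bob): min(-43, -28, -25) = -43
Mid (Chen): max(-74, 7, -79, -43) = 7
S0 (Bob): min(-69, 7) = -69
Bob at S0 wants the lowest of {Left=-69, Mid=7}, so chooses Left.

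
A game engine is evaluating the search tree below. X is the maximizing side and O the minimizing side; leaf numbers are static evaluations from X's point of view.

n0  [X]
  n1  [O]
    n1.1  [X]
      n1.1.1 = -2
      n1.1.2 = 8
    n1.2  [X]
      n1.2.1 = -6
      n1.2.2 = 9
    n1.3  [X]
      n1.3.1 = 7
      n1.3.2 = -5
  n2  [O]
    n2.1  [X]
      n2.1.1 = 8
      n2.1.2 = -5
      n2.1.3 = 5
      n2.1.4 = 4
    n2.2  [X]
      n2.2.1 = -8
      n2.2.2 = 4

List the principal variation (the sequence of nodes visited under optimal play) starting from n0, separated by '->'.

n0 -> n1 -> n1.3 -> n1.3.1

n1.1 (X): max(-2, 8) = 8
n1.2 (X): max(-6, 9) = 9
n1.3 (X): max(7, -5) = 7
n1 (O): min(8, 9, 7) = 7
n2.1 (X): max(8, -5, 5, 4) = 8
n2.2 (X): max(-8, 4) = 4
n2 (O): min(8, 4) = 4
n0 (X): max(7, 4) = 7
At n0, X picks n1 (highest: 7).
At n1, O picks n1.3 (lowest: 7).
At n1.3, X picks n1.3.1 (highest: 7).
Terminal value 7.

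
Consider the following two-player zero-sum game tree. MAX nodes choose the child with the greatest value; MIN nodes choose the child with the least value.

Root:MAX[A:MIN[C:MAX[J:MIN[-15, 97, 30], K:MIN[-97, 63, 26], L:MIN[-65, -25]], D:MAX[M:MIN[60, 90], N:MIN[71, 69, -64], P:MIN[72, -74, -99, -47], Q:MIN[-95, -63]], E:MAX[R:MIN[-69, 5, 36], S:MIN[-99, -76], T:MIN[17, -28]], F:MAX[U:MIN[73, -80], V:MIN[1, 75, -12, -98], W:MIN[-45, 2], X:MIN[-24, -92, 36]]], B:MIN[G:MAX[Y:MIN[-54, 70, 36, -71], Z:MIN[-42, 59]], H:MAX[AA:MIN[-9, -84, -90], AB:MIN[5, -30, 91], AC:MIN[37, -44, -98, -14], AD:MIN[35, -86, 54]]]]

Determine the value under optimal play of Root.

-42

J (MIN): min(-15, 97, 30) = -15
K (MIN): min(-97, 63, 26) = -97
L (MIN): min(-65, -25) = -65
C (MAX): max(-15, -97, -65) = -15
M (MIN): min(60, 90) = 60
N (MIN): min(71, 69, -64) = -64
P (MIN): min(72, -74, -99, -47) = -99
Q (MIN): min(-95, -63) = -95
D (MAX): max(60, -64, -99, -95) = 60
R (MIN): min(-69, 5, 36) = -69
S (MIN): min(-99, -76) = -99
T (MIN): min(17, -28) = -28
E (MAX): max(-69, -99, -28) = -28
U (MIN): min(73, -80) = -80
V (MIN): min(1, 75, -12, -98) = -98
W (MIN): min(-45, 2) = -45
X (MIN): min(-24, -92, 36) = -92
F (MAX): max(-80, -98, -45, -92) = -45
A (MIN): min(-15, 60, -28, -45) = -45
Y (MIN): min(-54, 70, 36, -71) = -71
Z (MIN): min(-42, 59) = -42
G (MAX): max(-71, -42) = -42
AA (MIN): min(-9, -84, -90) = -90
AB (MIN): min(5, -30, 91) = -30
AC (MIN): min(37, -44, -98, -14) = -98
AD (MIN): min(35, -86, 54) = -86
H (MAX): max(-90, -30, -98, -86) = -30
B (MIN): min(-42, -30) = -42
Root (MAX): max(-45, -42) = -42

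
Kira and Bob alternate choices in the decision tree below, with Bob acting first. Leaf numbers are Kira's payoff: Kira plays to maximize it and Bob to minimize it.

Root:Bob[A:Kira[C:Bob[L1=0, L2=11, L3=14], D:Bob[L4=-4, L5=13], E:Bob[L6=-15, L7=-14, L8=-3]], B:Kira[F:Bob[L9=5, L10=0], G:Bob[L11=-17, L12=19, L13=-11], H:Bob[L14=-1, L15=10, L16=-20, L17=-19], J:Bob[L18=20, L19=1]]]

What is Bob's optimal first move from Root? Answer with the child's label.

A

C (Bob): min(0, 11, 14) = 0
D (Bob): min(-4, 13) = -4
E (Bob): min(-15, -14, -3) = -15
A (Kira): max(0, -4, -15) = 0
F (Bob): min(5, 0) = 0
G (Bob): min(-17, 19, -11) = -17
H (Bob): min(-1, 10, -20, -19) = -20
J (Bob): min(20, 1) = 1
B (Kira): max(0, -17, -20, 1) = 1
Root (Bob): min(0, 1) = 0
Bob at Root wants the lowest of {A=0, B=1}, so chooses A.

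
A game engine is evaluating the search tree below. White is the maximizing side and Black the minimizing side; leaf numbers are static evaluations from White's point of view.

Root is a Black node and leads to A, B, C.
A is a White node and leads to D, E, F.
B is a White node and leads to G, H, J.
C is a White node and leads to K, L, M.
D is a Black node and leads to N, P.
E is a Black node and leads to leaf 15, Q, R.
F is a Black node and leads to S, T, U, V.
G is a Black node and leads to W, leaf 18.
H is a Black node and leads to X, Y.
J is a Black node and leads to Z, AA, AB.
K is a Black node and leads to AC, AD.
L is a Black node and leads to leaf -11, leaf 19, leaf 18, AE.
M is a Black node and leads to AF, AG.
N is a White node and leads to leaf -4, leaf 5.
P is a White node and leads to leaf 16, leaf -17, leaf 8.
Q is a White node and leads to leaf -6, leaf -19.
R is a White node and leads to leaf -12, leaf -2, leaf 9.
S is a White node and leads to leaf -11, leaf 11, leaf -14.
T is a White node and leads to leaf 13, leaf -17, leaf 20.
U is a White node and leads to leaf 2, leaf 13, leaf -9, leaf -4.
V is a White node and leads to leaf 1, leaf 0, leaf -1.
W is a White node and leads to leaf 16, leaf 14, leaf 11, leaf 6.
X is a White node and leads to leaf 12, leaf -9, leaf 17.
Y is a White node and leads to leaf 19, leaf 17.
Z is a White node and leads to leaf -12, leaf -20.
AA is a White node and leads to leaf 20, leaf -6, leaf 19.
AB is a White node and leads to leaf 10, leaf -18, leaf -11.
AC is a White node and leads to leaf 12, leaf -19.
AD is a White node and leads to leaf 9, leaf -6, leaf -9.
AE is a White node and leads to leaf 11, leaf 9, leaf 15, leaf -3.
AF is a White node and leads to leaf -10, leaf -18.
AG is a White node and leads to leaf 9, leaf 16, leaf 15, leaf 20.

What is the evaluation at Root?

N (White): max(-4, 5) = 5
P (White): max(16, -17, 8) = 16
D (Black): min(5, 16) = 5
Q (White): max(-6, -19) = -6
R (White): max(-12, -2, 9) = 9
E (Black): min(15, -6, 9) = -6
S (White): max(-11, 11, -14) = 11
T (White): max(13, -17, 20) = 20
U (White): max(2, 13, -9, -4) = 13
V (White): max(1, 0, -1) = 1
F (Black): min(11, 20, 13, 1) = 1
A (White): max(5, -6, 1) = 5
W (White): max(16, 14, 11, 6) = 16
G (Black): min(16, 18) = 16
X (White): max(12, -9, 17) = 17
Y (White): max(19, 17) = 19
H (Black): min(17, 19) = 17
Z (White): max(-12, -20) = -12
AA (White): max(20, -6, 19) = 20
AB (White): max(10, -18, -11) = 10
J (Black): min(-12, 20, 10) = -12
B (White): max(16, 17, -12) = 17
AC (White): max(12, -19) = 12
AD (White): max(9, -6, -9) = 9
K (Black): min(12, 9) = 9
AE (White): max(11, 9, 15, -3) = 15
L (Black): min(-11, 19, 18, 15) = -11
AF (White): max(-10, -18) = -10
AG (White): max(9, 16, 15, 20) = 20
M (Black): min(-10, 20) = -10
C (White): max(9, -11, -10) = 9
Root (Black): min(5, 17, 9) = 5

5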